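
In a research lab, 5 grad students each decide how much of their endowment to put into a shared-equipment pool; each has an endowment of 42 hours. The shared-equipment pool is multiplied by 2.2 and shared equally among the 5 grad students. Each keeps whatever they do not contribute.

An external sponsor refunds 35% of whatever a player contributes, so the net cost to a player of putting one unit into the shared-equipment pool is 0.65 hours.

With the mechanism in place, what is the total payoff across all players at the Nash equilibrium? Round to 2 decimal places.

210.00 hours

With the mechanism, a contributed unit returns (2.2/5) / 0.65 = 0.6769 per unit of net cost — still below 1 — so contributing 0 remains dominant for every player.
Everyone keeps their endowment and the group total is 5 × 42 = 210.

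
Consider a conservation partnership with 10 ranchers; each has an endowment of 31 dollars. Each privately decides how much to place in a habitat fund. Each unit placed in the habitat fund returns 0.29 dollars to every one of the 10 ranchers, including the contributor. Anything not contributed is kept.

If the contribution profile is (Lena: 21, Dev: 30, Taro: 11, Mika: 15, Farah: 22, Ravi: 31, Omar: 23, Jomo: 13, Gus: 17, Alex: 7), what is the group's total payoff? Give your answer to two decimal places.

671.00 dollars

Total contributed: 21 + 30 + 11 + 15 + 22 + 31 + 23 + 13 + 17 + 7 = 190; total kept: 10 × 31 − 190 = 120.
The habitat fund pays out 0.29 × 10 × 190 = 551.00 in aggregate.
Group total = 120 + 551.00 = 671.00.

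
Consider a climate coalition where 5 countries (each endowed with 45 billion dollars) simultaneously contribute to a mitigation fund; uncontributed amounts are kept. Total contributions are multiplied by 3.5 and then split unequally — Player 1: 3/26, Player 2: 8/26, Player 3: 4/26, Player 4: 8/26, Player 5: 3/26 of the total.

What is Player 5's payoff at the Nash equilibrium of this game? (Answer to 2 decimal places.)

Player j's private return per contributed unit is 3.5 × (j's share). Contributing is weakly dominant for j when that share is at least 1/3.5 = 0.2857, and contributing 0 is dominant otherwise.
The shares above 0.2857 belong to Player 2 and Player 4, contributing 45 each; the remaining 3 contribute 0. Total contributed: 90.
Player 5 keeps 45 and receives 3.5 × 90 × 3/26 = 36.35 from the mitigation fund, for a payoff of 81.35.

81.35 billion dollars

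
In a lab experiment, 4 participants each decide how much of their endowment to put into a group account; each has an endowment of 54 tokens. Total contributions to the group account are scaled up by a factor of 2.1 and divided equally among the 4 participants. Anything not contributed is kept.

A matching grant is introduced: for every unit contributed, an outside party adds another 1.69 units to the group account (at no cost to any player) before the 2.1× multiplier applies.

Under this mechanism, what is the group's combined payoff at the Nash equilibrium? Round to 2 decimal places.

1220.18 tokens

The effective private return per unit is now 2.1 × 2.69 / 4 = 1.4123 > 1, so every player's dominant strategy flips to full contribution.
So the Nash equilibrium is full contribution by all 4; the group earns 2.1 × 2.69 × 216 = 1220.18.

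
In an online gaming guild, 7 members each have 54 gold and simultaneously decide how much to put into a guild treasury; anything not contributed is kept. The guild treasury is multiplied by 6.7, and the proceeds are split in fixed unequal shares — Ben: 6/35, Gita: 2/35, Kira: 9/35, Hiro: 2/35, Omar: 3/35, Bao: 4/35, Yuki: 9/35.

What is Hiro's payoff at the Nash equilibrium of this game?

Each unit j contributes comes back to j as 6.7 × (j's share), so j prefers to contribute only if that share exceeds 1/6.7 = 0.1493; otherwise keeping the unit dominates.
Ben, Kira and Yuki are above the threshold, contributing 54 each; the remaining 4 contribute 0. Total contributed: 162.
Hiro keeps 54 and receives 6.7 × 162 × 2/35 = 62.02 from the guild treasury, for a payoff of 116.02.

116.02 gold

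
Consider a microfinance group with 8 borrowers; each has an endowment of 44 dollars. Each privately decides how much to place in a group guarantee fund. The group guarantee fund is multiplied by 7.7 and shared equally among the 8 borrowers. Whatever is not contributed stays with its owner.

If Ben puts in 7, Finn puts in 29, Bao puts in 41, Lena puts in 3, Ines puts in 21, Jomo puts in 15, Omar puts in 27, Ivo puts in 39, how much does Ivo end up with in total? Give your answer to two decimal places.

Total contributed: 7 + 29 + 41 + 3 + 21 + 15 + 27 + 39 = 182.
Each receives 7.7 × 182 / 8 = 175.18 from the group guarantee fund.
Ivo keeps 44 − 39 = 5, so Ivo's payoff is 5 + 175.18 = 180.18.

180.18 dollars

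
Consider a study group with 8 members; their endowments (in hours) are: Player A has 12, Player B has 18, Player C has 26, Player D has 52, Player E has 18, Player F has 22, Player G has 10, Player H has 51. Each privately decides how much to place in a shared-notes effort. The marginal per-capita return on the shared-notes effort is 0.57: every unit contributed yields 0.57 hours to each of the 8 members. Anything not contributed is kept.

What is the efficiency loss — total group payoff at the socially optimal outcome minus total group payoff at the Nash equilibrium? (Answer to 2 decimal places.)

744.04 hours

The private return per contributed unit is 0.57 < 1 for everyone, so the Nash equilibrium is zero contribution and the group total is Σ E_j = 12 + 18 + 26 + 52 + 18 + 22 + 10 + 51 = 209.
Each contributed unit returns 4.560 to the group, so the social optimum is full contribution by everyone: group total = 4.560 × 209 = 953.04.
Efficiency loss = (4.560 − 1) × 209 = 744.04.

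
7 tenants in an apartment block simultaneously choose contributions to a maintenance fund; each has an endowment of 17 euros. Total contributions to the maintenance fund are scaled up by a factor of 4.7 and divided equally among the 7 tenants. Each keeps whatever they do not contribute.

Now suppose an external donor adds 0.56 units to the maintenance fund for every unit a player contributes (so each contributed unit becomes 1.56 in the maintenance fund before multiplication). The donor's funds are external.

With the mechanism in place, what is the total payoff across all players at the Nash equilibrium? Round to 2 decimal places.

The effective private return per unit is now 4.7 × 1.56 / 7 = 1.0474 > 1, so every player's dominant strategy flips to full contribution.
So the Nash equilibrium is full contribution by all 7; the group earns 4.7 × 1.56 × 119 = 872.51.

872.51 euros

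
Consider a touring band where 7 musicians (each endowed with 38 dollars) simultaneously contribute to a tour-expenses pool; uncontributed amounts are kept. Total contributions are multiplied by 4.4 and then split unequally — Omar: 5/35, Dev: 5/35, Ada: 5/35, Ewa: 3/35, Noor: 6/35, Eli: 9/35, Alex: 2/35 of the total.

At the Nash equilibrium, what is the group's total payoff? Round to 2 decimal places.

Each unit j contributes comes back to j as 4.4 × (j's share), so j prefers to contribute only if that share exceeds 1/4.4 = 0.2273; otherwise keeping the unit dominates.
The only share above 0.2273 is Eli's 9/35, contributing 38; the remaining 6 contribute 0. Total contributed: 38.
The tour-expenses pool pays out 4.4 × 38 = 167.20 in total (split across the unequal shares, but the aggregate is all that matters for the group sum).
The 6 free-riders keep 38 each, adding 228. Group total = 228 + 167.20 = 395.20.

395.20 dollars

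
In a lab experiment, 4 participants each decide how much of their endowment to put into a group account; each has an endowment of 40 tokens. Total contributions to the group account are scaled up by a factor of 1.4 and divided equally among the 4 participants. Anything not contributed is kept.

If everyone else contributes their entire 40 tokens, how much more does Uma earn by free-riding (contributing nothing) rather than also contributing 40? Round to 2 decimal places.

26.00 tokens

Switching from a contribution of 40 to 0 lets Uma keep an extra 40 tokens, but lowers the group account by 40, which costs Uma their own share of that drop: 1.4/4 × 40 = 14.00.
Net gain = 40 − 14.00 = 26.00. The private return per contributed unit (0.3500) is below 1, so free-riding is indeed the best response regardless of what the others do.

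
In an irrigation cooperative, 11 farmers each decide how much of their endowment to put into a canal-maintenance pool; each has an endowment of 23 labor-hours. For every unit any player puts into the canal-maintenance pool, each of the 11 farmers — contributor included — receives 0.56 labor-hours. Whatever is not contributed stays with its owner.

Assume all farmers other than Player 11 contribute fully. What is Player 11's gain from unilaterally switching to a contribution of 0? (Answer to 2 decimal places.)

10.12 labor-hours

Switching from a contribution of 23 to 0 lets Player 11 keep an extra 23 labor-hours, but lowers the canal-maintenance pool by 23, which costs Player 11 their own share of that drop: 0.56 × 23 = 12.88.
Net gain = 23 − 12.88 = 10.12. The private return per contributed unit (0.56) is below 1, so free-riding is indeed the best response regardless of what the others do.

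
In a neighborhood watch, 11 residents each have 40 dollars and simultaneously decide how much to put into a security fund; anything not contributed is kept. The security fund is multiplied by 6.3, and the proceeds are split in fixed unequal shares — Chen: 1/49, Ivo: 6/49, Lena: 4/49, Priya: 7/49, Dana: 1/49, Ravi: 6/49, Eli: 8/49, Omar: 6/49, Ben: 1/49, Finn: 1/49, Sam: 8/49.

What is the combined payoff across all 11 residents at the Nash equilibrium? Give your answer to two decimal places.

Each unit j contributes comes back to j as 6.3 × (j's share), so j prefers to contribute only if that share exceeds 1/6.3 = 0.1587; otherwise keeping the unit dominates.
The shares above 0.1587 belong to Eli and Sam, contributing 40 each; the remaining 9 contribute 0. Total contributed: 80.
The security fund pays out 6.3 × 80 = 504.00 in total (split across the unequal shares, but the aggregate is all that matters for the group sum).
The 9 free-riders keep 40 each, adding 360. Group total = 360 + 504.00 = 864.00.

864.00 dollars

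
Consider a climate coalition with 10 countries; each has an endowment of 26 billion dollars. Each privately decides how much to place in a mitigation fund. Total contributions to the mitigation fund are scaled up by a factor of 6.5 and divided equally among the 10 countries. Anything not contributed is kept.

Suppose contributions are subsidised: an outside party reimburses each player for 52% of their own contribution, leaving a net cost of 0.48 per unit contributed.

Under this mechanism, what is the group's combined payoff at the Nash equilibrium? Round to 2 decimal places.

The effective private return per unit is now (6.5/10) / 0.48 = 1.3542 > 1, so every player's dominant strategy flips to full contribution.
At the Nash equilibrium everyone contributes 26. Group total payoff = 10 × (26 × 0.52 + 6.5 × 26) = 1825.20.

1825.20 billion dollars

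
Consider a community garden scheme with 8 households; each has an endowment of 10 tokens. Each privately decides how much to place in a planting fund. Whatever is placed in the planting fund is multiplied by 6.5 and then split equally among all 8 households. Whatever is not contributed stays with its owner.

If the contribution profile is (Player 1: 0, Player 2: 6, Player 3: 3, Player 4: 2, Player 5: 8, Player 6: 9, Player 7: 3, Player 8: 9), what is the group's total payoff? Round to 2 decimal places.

Total contributed: 0 + 6 + 3 + 2 + 8 + 9 + 3 + 9 = 40; total kept: 8 × 10 − 40 = 40.
The planting fund pays out 6.5 × 40 = 260.00 in aggregate.
Group total = 40 + 260.00 = 300.00.

300.00 tokens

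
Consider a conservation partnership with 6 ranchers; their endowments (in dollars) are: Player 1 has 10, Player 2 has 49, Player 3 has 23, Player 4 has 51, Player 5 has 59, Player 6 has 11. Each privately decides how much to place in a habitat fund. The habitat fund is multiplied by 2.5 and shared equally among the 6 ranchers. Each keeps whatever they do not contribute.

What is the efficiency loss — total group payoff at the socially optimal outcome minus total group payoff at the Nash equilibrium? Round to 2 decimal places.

The private return per contributed unit is 2.5/6 = 0.4167 < 1 for every player regardless of endowment, so the Nash equilibrium is zero contribution and the group total is Σ E_j = 10 + 49 + 23 + 51 + 59 + 11 = 203.
Each contributed unit returns 2.500 to the group, so the social optimum is full contribution by everyone: group total = 2.500 × 203 = 507.50.
Efficiency loss = (2.500 − 1) × 203 = 304.50.

304.50 dollars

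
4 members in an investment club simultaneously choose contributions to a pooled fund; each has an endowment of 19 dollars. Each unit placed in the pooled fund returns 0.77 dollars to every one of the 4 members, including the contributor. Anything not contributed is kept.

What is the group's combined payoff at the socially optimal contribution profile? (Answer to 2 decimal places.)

234.08 dollars

Each contributed unit returns 3.080 to the group as a whole (0.77 to each of 4 players), which exceeds 1, so the social optimum is full contribution: group total = 3.080 × 76 = 234.08.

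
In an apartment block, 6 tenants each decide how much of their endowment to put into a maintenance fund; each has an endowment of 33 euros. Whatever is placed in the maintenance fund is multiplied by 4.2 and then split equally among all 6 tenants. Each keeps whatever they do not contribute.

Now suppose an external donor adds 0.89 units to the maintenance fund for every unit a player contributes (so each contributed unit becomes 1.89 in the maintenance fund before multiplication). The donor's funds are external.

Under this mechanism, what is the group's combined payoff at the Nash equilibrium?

1571.72 euros

The effective private return per unit is now 4.2 × 1.89 / 6 = 1.3230 > 1, so every player's dominant strategy flips to full contribution.
At the Nash equilibrium everyone contributes 33. Group total payoff = 4.2 × 1.89 × 198 = 1571.72.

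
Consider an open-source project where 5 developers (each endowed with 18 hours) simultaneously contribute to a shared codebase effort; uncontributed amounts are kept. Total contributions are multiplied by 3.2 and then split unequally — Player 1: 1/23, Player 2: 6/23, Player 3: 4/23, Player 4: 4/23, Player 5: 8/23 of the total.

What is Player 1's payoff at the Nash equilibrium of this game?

Player j's private return per contributed unit is 3.2 × (j's share). Contributing is weakly dominant for j when that share is at least 1/3.2 = 0.3125, and contributing 0 is dominant otherwise.
The only share above 0.3125 is Player 5's 8/23, contributing 18; the remaining 4 contribute 0. Total contributed: 18.
Player 1 keeps 18 and receives 3.2 × 18 × 1/23 = 2.50 from the shared codebase effort, for a payoff of 20.50.

20.50 hours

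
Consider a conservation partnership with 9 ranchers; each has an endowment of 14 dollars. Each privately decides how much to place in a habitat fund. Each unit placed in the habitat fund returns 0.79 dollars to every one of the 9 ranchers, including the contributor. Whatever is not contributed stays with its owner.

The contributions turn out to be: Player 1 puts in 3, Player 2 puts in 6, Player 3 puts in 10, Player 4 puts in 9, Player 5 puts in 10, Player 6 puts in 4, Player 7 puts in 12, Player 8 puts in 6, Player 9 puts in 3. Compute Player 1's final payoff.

Total contributed: 3 + 6 + 10 + 9 + 10 + 4 + 12 + 6 + 3 = 63.
Each receives 0.79 × 63 = 49.77 from the habitat fund.
Player 1 keeps 14 − 3 = 11, so Player 1's payoff is 11 + 49.77 = 60.77.

60.77 dollars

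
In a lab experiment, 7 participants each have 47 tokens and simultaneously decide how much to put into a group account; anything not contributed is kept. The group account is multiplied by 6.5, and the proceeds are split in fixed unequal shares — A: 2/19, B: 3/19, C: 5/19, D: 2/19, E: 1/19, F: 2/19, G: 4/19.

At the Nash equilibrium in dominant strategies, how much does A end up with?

143.47 tokens

Player j's private return per contributed unit is 6.5 × (j's share). Contributing is weakly dominant for j when that share is at least 1/6.5 = 0.1538, and contributing 0 is dominant otherwise.
B, C and G clear that bar, contributing 47 each; the remaining 4 contribute 0. Total contributed: 141.
A keeps 47 and receives 6.5 × 141 × 2/19 = 96.47 from the group account, for a payoff of 143.47.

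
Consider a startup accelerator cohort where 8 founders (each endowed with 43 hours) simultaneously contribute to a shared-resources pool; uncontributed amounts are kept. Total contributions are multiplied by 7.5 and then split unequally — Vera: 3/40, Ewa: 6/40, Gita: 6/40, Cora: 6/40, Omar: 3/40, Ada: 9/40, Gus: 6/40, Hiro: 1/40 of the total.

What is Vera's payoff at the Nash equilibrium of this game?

163.94 hours

Player j's private return per contributed unit is 7.5 × (j's share). Contributing is weakly dominant for j when that share is at least 1/7.5 = 0.1333, and contributing 0 is dominant otherwise.
The shares above 0.1333 belong to Ewa, Gita, Cora, Ada and Gus, contributing 43 each; the remaining 3 contribute 0. Total contributed: 215.
Vera keeps 43 and receives 7.5 × 215 × 3/40 = 120.94 from the shared-resources pool, for a payoff of 163.94.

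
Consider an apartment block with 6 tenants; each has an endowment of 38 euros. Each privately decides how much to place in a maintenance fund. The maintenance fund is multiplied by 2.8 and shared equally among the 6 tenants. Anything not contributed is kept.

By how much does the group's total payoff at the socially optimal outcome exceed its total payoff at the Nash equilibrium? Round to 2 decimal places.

Each contributed unit returns 2.8/6 = 0.4667 to its contributor — below 1 — so contributing 0 is dominant for every player. At the Nash equilibrium everyone keeps their 38, and the group total is 6 × 38 = 228.
Each contributed unit returns 2.800 to the group as a whole (0.4667 to each of 6 players), which exceeds 1, so the social optimum is full contribution: group total = 2.800 × 228 = 638.40.
Efficiency loss = 638.40 − 228 = 410.40.

410.40 euros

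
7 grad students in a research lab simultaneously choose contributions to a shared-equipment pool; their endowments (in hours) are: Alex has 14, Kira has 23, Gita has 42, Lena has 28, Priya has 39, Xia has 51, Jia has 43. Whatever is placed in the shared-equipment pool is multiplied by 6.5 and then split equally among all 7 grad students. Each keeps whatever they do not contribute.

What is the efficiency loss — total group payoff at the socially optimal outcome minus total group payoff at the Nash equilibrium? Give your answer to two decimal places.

The private return per contributed unit is 6.5/7 = 0.9286 < 1 for every player regardless of endowment, so the Nash equilibrium is zero contribution and the group total is Σ E_j = 14 + 23 + 42 + 28 + 39 + 51 + 43 = 240.
Each contributed unit returns 6.500 to the group, so the social optimum is full contribution by everyone: group total = 6.500 × 240 = 1560.00.
Efficiency loss = (6.500 − 1) × 240 = 1320.00.

1320.00 hours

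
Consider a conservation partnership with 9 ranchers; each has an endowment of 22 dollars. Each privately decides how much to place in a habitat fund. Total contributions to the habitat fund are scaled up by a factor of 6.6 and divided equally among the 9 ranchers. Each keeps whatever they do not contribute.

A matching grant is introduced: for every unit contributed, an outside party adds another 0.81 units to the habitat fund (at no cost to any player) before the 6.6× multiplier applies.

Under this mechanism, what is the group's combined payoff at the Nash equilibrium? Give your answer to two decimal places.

The effective private return per unit is now 6.6 × 1.81 / 9 = 1.3273 > 1, so every player's dominant strategy flips to full contribution.
At the Nash equilibrium everyone contributes 22. Group total payoff = 6.6 × 1.81 × 198 = 2365.31.

2365.31 dollars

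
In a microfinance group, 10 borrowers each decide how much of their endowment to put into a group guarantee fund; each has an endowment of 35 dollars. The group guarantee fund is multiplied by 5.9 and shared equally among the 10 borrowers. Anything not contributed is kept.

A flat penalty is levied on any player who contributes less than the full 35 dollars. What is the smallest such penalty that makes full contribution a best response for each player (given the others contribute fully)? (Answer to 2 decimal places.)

14.35 dollars

Given the others contribute fully, the best deviation is to contribute 0 (any partial contribution still incurs the fine and gives up units whose private return 0.5900 is below 1).
Deviating from 35 to 0 saves 35 dollars but forfeits the deviator's share of the drop in the group guarantee fund: 5.9/10 × 35 = 20.65.
So the deviation gain is 35 − 20.65 = 14.35, and the fine must be at least 14.35 dollars to wipe it out.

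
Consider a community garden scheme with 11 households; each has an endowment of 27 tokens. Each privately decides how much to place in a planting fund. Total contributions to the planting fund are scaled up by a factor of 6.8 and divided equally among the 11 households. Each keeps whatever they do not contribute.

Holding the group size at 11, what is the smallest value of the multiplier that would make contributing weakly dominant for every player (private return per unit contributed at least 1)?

11

A contributed unit returns (multiplier)/11 to its contributor.
This reaches 1 exactly when the multiplier is 11.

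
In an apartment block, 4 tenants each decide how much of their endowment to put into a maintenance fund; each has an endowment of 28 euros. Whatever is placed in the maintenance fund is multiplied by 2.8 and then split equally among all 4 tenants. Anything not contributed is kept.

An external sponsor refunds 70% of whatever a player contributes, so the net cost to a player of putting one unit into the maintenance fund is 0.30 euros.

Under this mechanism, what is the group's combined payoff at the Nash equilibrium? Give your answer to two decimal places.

The effective private return per unit is now (2.8/4) / 0.30 = 2.3333 > 1, so every player's dominant strategy flips to full contribution.
So the Nash equilibrium is full contribution by all 4; the group earns 4 × (28 × 0.70 + 2.8 × 28) = 392.00.

392.00 euros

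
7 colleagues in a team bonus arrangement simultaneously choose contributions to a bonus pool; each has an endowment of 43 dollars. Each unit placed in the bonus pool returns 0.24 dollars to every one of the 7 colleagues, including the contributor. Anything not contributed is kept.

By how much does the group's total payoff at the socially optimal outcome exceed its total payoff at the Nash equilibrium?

The private return per contributed unit is 0.24 < 1, so contributing 0 is dominant for every player. At the Nash equilibrium everyone keeps their 43, and the group total is 7 × 43 = 301.
Each contributed unit returns 1.680 to the group as a whole (0.24 to each of 7 players), which exceeds 1, so the social optimum is full contribution: group total = 1.680 × 301 = 505.68.
Efficiency loss = 505.68 − 301 = 204.68.

204.68 dollars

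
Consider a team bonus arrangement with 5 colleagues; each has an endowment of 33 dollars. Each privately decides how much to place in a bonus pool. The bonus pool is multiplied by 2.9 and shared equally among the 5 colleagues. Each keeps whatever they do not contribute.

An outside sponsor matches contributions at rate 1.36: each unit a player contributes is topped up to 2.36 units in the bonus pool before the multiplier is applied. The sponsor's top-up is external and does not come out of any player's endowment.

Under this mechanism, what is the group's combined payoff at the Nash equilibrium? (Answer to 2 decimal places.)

The effective private return per unit is now 2.9 × 2.36 / 5 = 1.3688 > 1, so every player's dominant strategy flips to full contribution.
So the Nash equilibrium is full contribution by all 5; the group earns 2.9 × 2.36 × 165 = 1129.26.

1129.26 dollars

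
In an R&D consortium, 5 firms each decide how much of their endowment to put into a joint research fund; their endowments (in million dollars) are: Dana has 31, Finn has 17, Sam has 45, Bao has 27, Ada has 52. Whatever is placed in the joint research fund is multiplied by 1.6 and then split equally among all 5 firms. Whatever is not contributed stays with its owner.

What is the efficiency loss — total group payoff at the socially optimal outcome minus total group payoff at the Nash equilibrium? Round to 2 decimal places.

The private return per contributed unit is 1.6/5 = 0.3200 < 1 for every player regardless of endowment, so the Nash equilibrium is zero contribution and the group total is Σ E_j = 31 + 17 + 45 + 27 + 52 = 172.
Each contributed unit returns 1.600 to the group, so the social optimum is full contribution by everyone: group total = 1.600 × 172 = 275.20.
Efficiency loss = (1.600 − 1) × 172 = 103.20.

103.20 million dollars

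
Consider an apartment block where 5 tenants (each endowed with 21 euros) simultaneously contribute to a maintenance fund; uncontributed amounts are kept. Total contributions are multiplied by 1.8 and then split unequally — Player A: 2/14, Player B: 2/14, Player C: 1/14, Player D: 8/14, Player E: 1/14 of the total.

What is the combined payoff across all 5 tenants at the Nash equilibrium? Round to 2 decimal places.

Each unit j contributes comes back to j as 1.8 × (j's share), so j prefers to contribute only if that share exceeds 1/1.8 = 0.5556; otherwise keeping the unit dominates.
The only share above 0.5556 is Player D's 8/14, contributing 21; the remaining 4 contribute 0. Total contributed: 21.
The maintenance fund pays out 1.8 × 21 = 37.80 in total (split across the unequal shares, but the aggregate is all that matters for the group sum).
The 4 free-riders keep 21 each, adding 84. Group total = 84 + 37.80 = 121.80.

121.80 euros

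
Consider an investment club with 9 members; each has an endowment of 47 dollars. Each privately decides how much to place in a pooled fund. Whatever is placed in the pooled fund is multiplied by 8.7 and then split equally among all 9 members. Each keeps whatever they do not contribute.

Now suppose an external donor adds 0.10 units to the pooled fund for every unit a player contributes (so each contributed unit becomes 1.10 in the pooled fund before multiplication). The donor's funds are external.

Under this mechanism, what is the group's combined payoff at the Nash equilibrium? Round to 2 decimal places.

Under the mechanism each unit contributed yields 8.7 × 1.10 / 9 = 1.0633 back to its contributor per unit of net cost, which exceeds 1, making full contribution the dominant choice for everyone.
So the Nash equilibrium is full contribution by all 9; the group earns 8.7 × 1.10 × 423 = 4048.11.

4048.11 dollars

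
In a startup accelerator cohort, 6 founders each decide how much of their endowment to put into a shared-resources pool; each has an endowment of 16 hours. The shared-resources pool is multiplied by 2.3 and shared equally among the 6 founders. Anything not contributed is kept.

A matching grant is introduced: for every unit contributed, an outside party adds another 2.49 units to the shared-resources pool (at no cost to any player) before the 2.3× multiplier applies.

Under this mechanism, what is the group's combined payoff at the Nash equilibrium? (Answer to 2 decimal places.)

With the mechanism, a contributed unit returns 2.3 × 3.49 / 6 = 1.3378 per unit of net cost to the contributor — now above 1 — so contributing fully is weakly dominant for every player.
So the Nash equilibrium is full contribution by all 6; the group earns 2.3 × 3.49 × 96 = 770.59.

770.59 hours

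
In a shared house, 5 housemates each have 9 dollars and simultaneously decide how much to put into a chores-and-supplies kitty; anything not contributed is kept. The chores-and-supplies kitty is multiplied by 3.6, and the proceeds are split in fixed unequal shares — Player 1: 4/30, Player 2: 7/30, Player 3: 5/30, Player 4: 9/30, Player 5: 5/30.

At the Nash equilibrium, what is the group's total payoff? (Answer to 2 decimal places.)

Player j's private return per contributed unit is 3.6 × (j's share). Contributing is weakly dominant for j when that share is at least 1/3.6 = 0.2778, and contributing 0 is dominant otherwise.
Player 4 alone (share 9/30) is above the threshold, contributing 9; the remaining 4 contribute 0. Total contributed: 9.
The chores-and-supplies kitty pays out 3.6 × 9 = 32.40 in total (split across the unequal shares, but the aggregate is all that matters for the group sum).
The 4 free-riders keep 9 each, adding 36. Group total = 36 + 32.40 = 68.40.

68.40 dollars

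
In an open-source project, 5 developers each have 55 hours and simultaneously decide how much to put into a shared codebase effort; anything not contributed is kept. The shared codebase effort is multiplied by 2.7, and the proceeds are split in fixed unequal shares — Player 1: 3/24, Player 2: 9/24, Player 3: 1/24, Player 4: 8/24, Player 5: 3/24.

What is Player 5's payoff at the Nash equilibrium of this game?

A player with share s gets back 2.7·s per unit contributed, so full contribution is dominant for anyone with s > 1/2.7 = 0.3704 and zero contribution is dominant for anyone below.
The only share above 0.3704 is Player 2's 9/24, contributing 55; the remaining 4 contribute 0. Total contributed: 55.
Player 5 keeps 55 and receives 2.7 × 55 × 3/24 = 18.56 from the shared codebase effort, for a payoff of 73.56.

73.56 hours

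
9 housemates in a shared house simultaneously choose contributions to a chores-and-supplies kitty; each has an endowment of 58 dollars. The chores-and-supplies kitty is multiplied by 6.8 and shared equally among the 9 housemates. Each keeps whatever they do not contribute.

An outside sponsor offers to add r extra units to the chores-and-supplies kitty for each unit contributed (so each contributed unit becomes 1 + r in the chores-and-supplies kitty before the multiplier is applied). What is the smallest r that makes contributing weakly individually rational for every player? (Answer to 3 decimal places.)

With matching at rate r, one contributed unit becomes (1 + r) in the chores-and-supplies kitty and returns 6.8 × (1 + r) / 9 to the contributor.
Setting this equal to 1: 1 + r = 9/6.8 = 1.3235.
So the minimum matching rate is r = 1.3235 − 1 = 0.324.

0.324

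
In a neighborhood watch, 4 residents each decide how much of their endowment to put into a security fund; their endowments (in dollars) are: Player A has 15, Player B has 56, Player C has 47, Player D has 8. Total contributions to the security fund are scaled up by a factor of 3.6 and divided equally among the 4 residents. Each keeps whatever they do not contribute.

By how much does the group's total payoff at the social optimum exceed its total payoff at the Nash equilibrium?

The private return per contributed unit is 3.6/4 = 0.9000 < 1 for every player regardless of endowment, so the Nash equilibrium is zero contribution and the group total is Σ E_j = 15 + 56 + 47 + 8 = 126.
Each contributed unit returns 3.600 to the group, so the social optimum is full contribution by everyone: group total = 3.600 × 126 = 453.60.
Efficiency loss = (3.600 − 1) × 126 = 327.60.

327.60 dollars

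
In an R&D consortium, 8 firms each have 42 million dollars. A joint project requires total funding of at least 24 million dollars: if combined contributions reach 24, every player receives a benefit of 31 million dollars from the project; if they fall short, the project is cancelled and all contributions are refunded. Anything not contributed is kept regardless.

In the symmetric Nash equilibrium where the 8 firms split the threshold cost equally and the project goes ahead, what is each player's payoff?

Equal share of the threshold: 24/8 = 3.
At this profile no one gains by cutting their contribution: any cut drops the total below 24, the project is cancelled, contributions are refunded, and the deviator ends with 42, which is less than 42 − 3 + 31 = 70. Contributing more than 3 just wastes the excess. So contributing exactly 3 is a best response.
Each player's payoff: 42 − 3 + 31 = 70.

70 million dollars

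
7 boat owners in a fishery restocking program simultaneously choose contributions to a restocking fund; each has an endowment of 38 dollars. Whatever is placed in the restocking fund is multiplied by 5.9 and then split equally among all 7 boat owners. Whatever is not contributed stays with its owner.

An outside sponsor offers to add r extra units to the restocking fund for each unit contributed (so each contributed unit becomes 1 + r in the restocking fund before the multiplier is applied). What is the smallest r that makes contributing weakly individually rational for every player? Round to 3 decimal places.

With matching at rate r, one contributed unit becomes (1 + r) in the restocking fund and returns 5.9 × (1 + r) / 7 to the contributor.
Setting this equal to 1: 1 + r = 7/5.9 = 1.1864.
So the minimum matching rate is r = 1.1864 − 1 = 0.186.

0.186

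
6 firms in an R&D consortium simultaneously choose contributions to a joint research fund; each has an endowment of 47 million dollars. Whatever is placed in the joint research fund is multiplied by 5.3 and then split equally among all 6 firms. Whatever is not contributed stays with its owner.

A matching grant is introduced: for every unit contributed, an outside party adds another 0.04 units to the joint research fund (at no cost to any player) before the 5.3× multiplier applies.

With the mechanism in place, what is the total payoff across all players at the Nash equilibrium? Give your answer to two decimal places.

282.00 million dollars

With the mechanism, a contributed unit returns 5.3 × 1.04 / 6 = 0.9187 per unit of net cost — still below 1 — so contributing 0 remains dominant for every player.
At the Nash equilibrium no one contributes; group total payoff = 6 × 47 = 282.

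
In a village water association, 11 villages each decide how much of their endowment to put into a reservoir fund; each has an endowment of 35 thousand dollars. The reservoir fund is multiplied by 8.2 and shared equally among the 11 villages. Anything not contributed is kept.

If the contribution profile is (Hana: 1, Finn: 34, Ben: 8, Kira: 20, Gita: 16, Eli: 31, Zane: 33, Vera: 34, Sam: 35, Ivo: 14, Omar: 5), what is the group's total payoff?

Total contributed: 1 + 34 + 8 + 20 + 16 + 31 + 33 + 34 + 35 + 14 + 5 = 231; total kept: 11 × 35 − 231 = 154.
The reservoir fund pays out 8.2 × 231 = 1894.20 in aggregate.
Group total = 154 + 1894.20 = 2048.20.

2048.20 thousand dollars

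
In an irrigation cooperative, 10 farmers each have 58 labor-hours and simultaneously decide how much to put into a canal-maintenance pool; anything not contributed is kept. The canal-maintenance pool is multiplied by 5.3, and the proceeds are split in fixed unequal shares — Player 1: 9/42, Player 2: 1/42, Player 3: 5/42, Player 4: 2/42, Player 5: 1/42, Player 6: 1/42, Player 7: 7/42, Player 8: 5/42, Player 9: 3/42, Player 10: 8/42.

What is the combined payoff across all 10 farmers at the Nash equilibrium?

Each unit j contributes comes back to j as 5.3 × (j's share), so j prefers to contribute only if that share exceeds 1/5.3 = 0.1887; otherwise keeping the unit dominates.
Player 1 and Player 10 are above the threshold, contributing 58 each; the remaining 8 contribute 0. Total contributed: 116.
The canal-maintenance pool pays out 5.3 × 116 = 614.80 in total (split across the unequal shares, but the aggregate is all that matters for the group sum).
The 8 free-riders keep 58 each, adding 464. Group total = 464 + 614.80 = 1078.80.

1078.80 labor-hours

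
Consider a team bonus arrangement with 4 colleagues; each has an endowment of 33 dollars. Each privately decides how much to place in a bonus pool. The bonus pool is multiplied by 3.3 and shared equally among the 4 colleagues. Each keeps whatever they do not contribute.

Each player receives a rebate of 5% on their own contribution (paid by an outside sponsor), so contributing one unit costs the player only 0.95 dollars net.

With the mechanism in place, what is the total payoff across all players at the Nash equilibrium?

The effective private return is (3.3/4) / 0.95 = 0.8684, which is still under 1, so the mechanism doesn't change anyone's dominant strategy: zero contribution.
At the Nash equilibrium no one contributes; group total payoff = 4 × 33 = 132.

132.00 dollars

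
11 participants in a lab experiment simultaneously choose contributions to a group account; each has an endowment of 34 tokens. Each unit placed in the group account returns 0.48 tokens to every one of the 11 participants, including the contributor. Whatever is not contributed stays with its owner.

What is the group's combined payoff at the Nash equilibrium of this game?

The private return per contributed unit is 0.48 < 1, so contributing 0 is dominant for every player. At the Nash equilibrium everyone keeps their 34, and the group total is 11 × 34 = 374.

374.00 tokens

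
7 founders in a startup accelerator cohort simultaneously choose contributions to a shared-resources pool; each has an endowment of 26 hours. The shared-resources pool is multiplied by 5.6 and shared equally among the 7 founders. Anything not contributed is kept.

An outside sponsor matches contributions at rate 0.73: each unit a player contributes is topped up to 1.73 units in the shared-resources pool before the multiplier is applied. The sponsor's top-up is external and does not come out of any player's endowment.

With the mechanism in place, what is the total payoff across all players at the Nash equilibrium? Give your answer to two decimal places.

Under the mechanism each unit contributed yields 5.6 × 1.73 / 7 = 1.3840 back to its contributor per unit of net cost, which exceeds 1, making full contribution the dominant choice for everyone.
So the Nash equilibrium is full contribution by all 7; the group earns 5.6 × 1.73 × 182 = 1763.22.

1763.22 hours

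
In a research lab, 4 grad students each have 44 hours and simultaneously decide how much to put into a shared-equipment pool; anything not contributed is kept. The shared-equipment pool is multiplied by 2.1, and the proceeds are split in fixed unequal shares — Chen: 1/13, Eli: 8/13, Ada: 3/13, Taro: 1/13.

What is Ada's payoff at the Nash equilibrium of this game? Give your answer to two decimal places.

A player with share s gets back 2.1·s per unit contributed, so full contribution is dominant for anyone with s > 1/2.1 = 0.4762 and zero contribution is dominant for anyone below.
Eli alone (share 8/13) is above the threshold, contributing 44; the remaining 3 contribute 0. Total contributed: 44.
Ada keeps 44 and receives 2.1 × 44 × 3/13 = 21.32 from the shared-equipment pool, for a payoff of 65.32.

65.32 hours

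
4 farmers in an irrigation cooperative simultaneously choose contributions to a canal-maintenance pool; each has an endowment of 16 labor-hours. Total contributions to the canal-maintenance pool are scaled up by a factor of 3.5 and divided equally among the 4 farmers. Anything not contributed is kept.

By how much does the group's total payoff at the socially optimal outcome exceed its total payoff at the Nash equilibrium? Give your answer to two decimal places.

160.00 labor-hours

Each contributed unit returns 3.5/4 = 0.8750 to its contributor — below 1 — so contributing 0 is dominant for every player. At the Nash equilibrium everyone keeps their 16, and the group total is 4 × 16 = 64.
Each contributed unit returns 3.500 to the group as a whole (0.8750 to each of 4 players), which exceeds 1, so the social optimum is full contribution: group total = 3.500 × 64 = 224.00.
Efficiency loss = 224.00 − 64 = 160.00.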